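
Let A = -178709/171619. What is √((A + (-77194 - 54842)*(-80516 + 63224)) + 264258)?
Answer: √67254071763664864099/171619 ≈ 47785.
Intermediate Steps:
A = -178709/171619 (A = -178709*1/171619 = -178709/171619 ≈ -1.0413)
√((A + (-77194 - 54842)*(-80516 + 63224)) + 264258) = √((-178709/171619 + (-77194 - 54842)*(-80516 + 63224)) + 264258) = √((-178709/171619 - 132036*(-17292)) + 264258) = √((-178709/171619 + 2283166512) + 264258) = √(391834753444219/171619 + 264258) = √(391880105137921/171619) = √67254071763664864099/171619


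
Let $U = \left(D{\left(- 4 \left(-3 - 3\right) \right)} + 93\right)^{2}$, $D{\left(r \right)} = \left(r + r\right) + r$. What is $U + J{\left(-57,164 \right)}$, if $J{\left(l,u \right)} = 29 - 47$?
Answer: $27207$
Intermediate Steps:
$D{\left(r \right)} = 3 r$ ($D{\left(r \right)} = 2 r + r = 3 r$)
$J{\left(l,u \right)} = -18$
$U = 27225$ ($U = \left(3 \left(- 4 \left(-3 - 3\right)\right) + 93\right)^{2} = \left(3 \left(\left(-4\right) \left(-6\right)\right) + 93\right)^{2} = \left(3 \cdot 24 + 93\right)^{2} = \left(72 + 93\right)^{2} = 165^{2} = 27225$)
$U + J{\left(-57,164 \right)} = 27225 - 18 = 27207$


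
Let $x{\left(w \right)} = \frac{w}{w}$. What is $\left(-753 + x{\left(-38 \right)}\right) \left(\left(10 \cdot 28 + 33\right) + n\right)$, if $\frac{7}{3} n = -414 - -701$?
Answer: $-327872$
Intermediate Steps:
$n = 123$ ($n = \frac{3 \left(-414 - -701\right)}{7} = \frac{3 \left(-414 + 701\right)}{7} = \frac{3}{7} \cdot 287 = 123$)
$x{\left(w \right)} = 1$
$\left(-753 + x{\left(-38 \right)}\right) \left(\left(10 \cdot 28 + 33\right) + n\right) = \left(-753 + 1\right) \left(\left(10 \cdot 28 + 33\right) + 123\right) = - 752 \left(\left(280 + 33\right) + 123\right) = - 752 \left(313 + 123\right) = \left(-752\right) 436 = -327872$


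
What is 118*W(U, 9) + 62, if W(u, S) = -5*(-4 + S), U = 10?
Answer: -2888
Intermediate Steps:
W(u, S) = 20 - 5*S
118*W(U, 9) + 62 = 118*(20 - 5*9) + 62 = 118*(20 - 45) + 62 = 118*(-25) + 62 = -2950 + 62 = -2888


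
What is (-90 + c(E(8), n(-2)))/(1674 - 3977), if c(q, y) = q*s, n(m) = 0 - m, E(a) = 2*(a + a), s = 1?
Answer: 58/2303 ≈ 0.025185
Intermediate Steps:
E(a) = 4*a (E(a) = 2*(2*a) = 4*a)
n(m) = -m
c(q, y) = q (c(q, y) = q*1 = q)
(-90 + c(E(8), n(-2)))/(1674 - 3977) = (-90 + 4*8)/(1674 - 3977) = (-90 + 32)/(-2303) = -58*(-1/2303) = 58/2303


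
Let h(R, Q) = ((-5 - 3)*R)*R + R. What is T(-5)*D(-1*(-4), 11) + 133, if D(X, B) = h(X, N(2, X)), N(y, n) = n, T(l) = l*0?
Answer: 133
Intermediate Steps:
T(l) = 0
h(R, Q) = R - 8*R² (h(R, Q) = (-8*R)*R + R = -8*R² + R = R - 8*R²)
D(X, B) = X*(1 - 8*X)
T(-5)*D(-1*(-4), 11) + 133 = 0*((-1*(-4))*(1 - (-8)*(-4))) + 133 = 0*(4*(1 - 8*4)) + 133 = 0*(4*(1 - 32)) + 133 = 0*(4*(-31)) + 133 = 0*(-124) + 133 = 0 + 133 = 133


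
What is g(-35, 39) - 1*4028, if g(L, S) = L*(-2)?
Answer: -3958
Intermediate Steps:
g(L, S) = -2*L
g(-35, 39) - 1*4028 = -2*(-35) - 1*4028 = 70 - 4028 = -3958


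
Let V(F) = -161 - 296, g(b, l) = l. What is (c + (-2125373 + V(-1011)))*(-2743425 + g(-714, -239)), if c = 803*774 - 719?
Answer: 4129288398928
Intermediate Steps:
c = 620803 (c = 621522 - 719 = 620803)
V(F) = -457
(c + (-2125373 + V(-1011)))*(-2743425 + g(-714, -239)) = (620803 + (-2125373 - 457))*(-2743425 - 239) = (620803 - 2125830)*(-2743664) = -1505027*(-2743664) = 4129288398928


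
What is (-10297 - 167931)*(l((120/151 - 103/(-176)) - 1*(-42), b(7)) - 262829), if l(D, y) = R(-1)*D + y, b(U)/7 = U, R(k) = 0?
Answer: 46834753840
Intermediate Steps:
b(U) = 7*U
l(D, y) = y (l(D, y) = 0*D + y = 0 + y = y)
(-10297 - 167931)*(l((120/151 - 103/(-176)) - 1*(-42), b(7)) - 262829) = (-10297 - 167931)*(7*7 - 262829) = -178228*(49 - 262829) = -178228*(-262780) = 46834753840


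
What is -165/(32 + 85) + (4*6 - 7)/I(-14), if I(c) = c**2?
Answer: -10117/7644 ≈ -1.3235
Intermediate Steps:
-165/(32 + 85) + (4*6 - 7)/I(-14) = -165/(32 + 85) + (4*6 - 7)/((-14)**2) = -165/117 + (24 - 7)/196 = -165*1/117 + 17*(1/196) = -55/39 + 17/196 = -10117/7644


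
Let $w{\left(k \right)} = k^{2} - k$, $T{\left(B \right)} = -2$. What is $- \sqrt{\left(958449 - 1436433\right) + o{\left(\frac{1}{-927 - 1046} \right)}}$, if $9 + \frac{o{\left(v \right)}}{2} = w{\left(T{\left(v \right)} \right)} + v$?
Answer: $- \frac{4 i \sqrt{116292846166}}{1973} \approx - 691.37 i$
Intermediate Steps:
$o{\left(v \right)} = -6 + 2 v$ ($o{\left(v \right)} = -18 + 2 \left(- 2 \left(-1 - 2\right) + v\right) = -18 + 2 \left(\left(-2\right) \left(-3\right) + v\right) = -18 + 2 \left(6 + v\right) = -18 + \left(12 + 2 v\right) = -6 + 2 v$)
$- \sqrt{\left(958449 - 1436433\right) + o{\left(\frac{1}{-927 - 1046} \right)}} = - \sqrt{\left(958449 - 1436433\right) - \left(6 - \frac{2}{-927 - 1046}\right)} = - \sqrt{-477984 - \left(6 - \frac{2}{-1973}\right)} = - \sqrt{-477984 + \left(-6 + 2 \left(- \frac{1}{1973}\right)\right)} = - \sqrt{-477984 - \frac{11840}{1973}} = - \sqrt{- \frac{943074272}{1973}} = - \frac{4 i \sqrt{116292846166}}{1973}$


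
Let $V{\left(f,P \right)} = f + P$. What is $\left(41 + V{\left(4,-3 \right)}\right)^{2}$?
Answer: $1764$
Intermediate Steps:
$V{\left(f,P \right)} = P + f$
$\left(41 + V{\left(4,-3 \right)}\right)^{2} = \left(41 + \left(-3 + 4\right)\right)^{2} = \left(41 + 1\right)^{2} = 42^{2} = 1764$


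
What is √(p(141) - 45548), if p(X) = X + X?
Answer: I*√45266 ≈ 212.76*I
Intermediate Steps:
p(X) = 2*X
√(p(141) - 45548) = √(2*141 - 45548) = √(282 - 45548) = √(-45266) = I*√45266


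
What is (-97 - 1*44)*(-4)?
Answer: 564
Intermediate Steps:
(-97 - 1*44)*(-4) = (-97 - 44)*(-4) = -141*(-4) = 564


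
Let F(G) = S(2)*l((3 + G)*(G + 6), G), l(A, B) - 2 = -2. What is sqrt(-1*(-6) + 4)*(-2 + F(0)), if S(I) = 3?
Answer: -2*sqrt(10) ≈ -6.3246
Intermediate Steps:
l(A, B) = 0 (l(A, B) = 2 - 2 = 0)
F(G) = 0 (F(G) = 3*0 = 0)
sqrt(-1*(-6) + 4)*(-2 + F(0)) = sqrt(-1*(-6) + 4)*(-2 + 0) = sqrt(6 + 4)*(-2) = sqrt(10)*(-2) = -2*sqrt(10)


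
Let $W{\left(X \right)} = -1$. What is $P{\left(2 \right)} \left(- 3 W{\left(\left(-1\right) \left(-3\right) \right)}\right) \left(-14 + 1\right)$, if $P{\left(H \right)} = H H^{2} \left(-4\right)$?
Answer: $1248$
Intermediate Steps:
$P{\left(H \right)} = - 4 H^{3}$ ($P{\left(H \right)} = H^{3} \left(-4\right) = - 4 H^{3}$)
$P{\left(2 \right)} \left(- 3 W{\left(\left(-1\right) \left(-3\right) \right)}\right) \left(-14 + 1\right) = - 4 \cdot 2^{3} \left(\left(-3\right) \left(-1\right)\right) \left(-14 + 1\right) = \left(-4\right) 8 \cdot 3 \left(-13\right) = \left(-32\right) 3 \left(-13\right) = \left(-96\right) \left(-13\right) = 1248$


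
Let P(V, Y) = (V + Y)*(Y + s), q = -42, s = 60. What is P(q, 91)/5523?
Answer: 1057/789 ≈ 1.3397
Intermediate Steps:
P(V, Y) = (60 + Y)*(V + Y) (P(V, Y) = (V + Y)*(Y + 60) = (V + Y)*(60 + Y) = (60 + Y)*(V + Y))
P(q, 91)/5523 = (91² + 60*(-42) + 60*91 - 42*91)/5523 = (8281 - 2520 + 5460 - 3822)*(1/5523) = 7399*(1/5523) = 1057/789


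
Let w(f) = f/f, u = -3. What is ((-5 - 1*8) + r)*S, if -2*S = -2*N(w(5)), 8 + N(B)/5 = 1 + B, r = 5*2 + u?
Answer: 180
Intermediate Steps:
w(f) = 1
r = 7 (r = 5*2 - 3 = 10 - 3 = 7)
N(B) = -35 + 5*B (N(B) = -40 + 5*(1 + B) = -40 + (5 + 5*B) = -35 + 5*B)
S = -30 (S = -(-1)*(-35 + 5*1) = -(-1)*(-35 + 5) = -(-1)*(-30) = -½*60 = -30)
((-5 - 1*8) + r)*S = ((-5 - 1*8) + 7)*(-30) = ((-5 - 8) + 7)*(-30) = (-13 + 7)*(-30) = -6*(-30) = 180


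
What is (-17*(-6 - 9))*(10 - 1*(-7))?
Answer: 4335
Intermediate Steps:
(-17*(-6 - 9))*(10 - 1*(-7)) = (-17*(-15))*(10 + 7) = 255*17 = 4335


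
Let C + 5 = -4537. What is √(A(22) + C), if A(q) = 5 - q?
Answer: I*√4559 ≈ 67.52*I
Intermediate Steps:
C = -4542 (C = -5 - 4537 = -4542)
√(A(22) + C) = √((5 - 1*22) - 4542) = √((5 - 22) - 4542) = √(-17 - 4542) = √(-4559) = I*√4559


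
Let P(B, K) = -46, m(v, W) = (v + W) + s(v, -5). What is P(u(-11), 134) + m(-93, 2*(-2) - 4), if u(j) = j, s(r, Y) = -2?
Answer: -149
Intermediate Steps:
m(v, W) = -2 + W + v (m(v, W) = (v + W) - 2 = (W + v) - 2 = -2 + W + v)
P(u(-11), 134) + m(-93, 2*(-2) - 4) = -46 + (-2 + (2*(-2) - 4) - 93) = -46 + (-2 + (-4 - 4) - 93) = -46 + (-2 - 8 - 93) = -46 - 103 = -149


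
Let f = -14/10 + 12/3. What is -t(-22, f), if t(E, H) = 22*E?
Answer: 484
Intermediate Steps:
f = 13/5 (f = -14*⅒ + 12*(⅓) = -7/5 + 4 = 13/5 ≈ 2.6000)
-t(-22, f) = -22*(-22) = -1*(-484) = 484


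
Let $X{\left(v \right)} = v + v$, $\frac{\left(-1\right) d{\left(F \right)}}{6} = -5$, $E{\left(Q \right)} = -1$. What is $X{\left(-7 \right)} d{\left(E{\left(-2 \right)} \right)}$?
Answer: $-420$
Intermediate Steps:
$d{\left(F \right)} = 30$ ($d{\left(F \right)} = \left(-6\right) \left(-5\right) = 30$)
$X{\left(v \right)} = 2 v$
$X{\left(-7 \right)} d{\left(E{\left(-2 \right)} \right)} = 2 \left(-7\right) 30 = \left(-14\right) 30 = -420$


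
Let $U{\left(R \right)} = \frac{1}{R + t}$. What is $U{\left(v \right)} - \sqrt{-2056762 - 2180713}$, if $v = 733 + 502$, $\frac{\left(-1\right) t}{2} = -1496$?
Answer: $\frac{1}{4227} - 5 i \sqrt{169499} \approx 0.00023657 - 2058.5 i$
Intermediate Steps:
$t = 2992$ ($t = \left(-2\right) \left(-1496\right) = 2992$)
$v = 1235$
$U{\left(R \right)} = \frac{1}{2992 + R}$ ($U{\left(R \right)} = \frac{1}{R + 2992} = \frac{1}{2992 + R}$)
$U{\left(v \right)} - \sqrt{-2056762 - 2180713} = \frac{1}{2992 + 1235} - \sqrt{-2056762 - 2180713} = \frac{1}{4227} - \sqrt{-4237475} = \frac{1}{4227} - 5 i \sqrt{169499}$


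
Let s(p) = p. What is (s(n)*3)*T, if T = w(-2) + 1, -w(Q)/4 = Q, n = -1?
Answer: -27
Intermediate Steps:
w(Q) = -4*Q
T = 9 (T = -4*(-2) + 1 = 8 + 1 = 9)
(s(n)*3)*T = -1*3*9 = -3*9 = -27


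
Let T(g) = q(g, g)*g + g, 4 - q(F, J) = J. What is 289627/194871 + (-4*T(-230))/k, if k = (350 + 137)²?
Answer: 110821656163/46217360199 ≈ 2.3978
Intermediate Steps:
q(F, J) = 4 - J
k = 237169 (k = 487² = 237169)
T(g) = g + g*(4 - g) (T(g) = (4 - g)*g + g = g*(4 - g) + g = g + g*(4 - g))
289627/194871 + (-4*T(-230))/k = 289627/194871 - (-920)*(5 - 1*(-230))/237169 = 289627*(1/194871) - (-920)*(5 + 230)*(1/237169) = 289627/194871 - (-920)*235*(1/237169) = 289627/194871 - 4*(-54050)*(1/237169) = 289627/194871 + 216200*(1/237169) = 289627/194871 + 216200/237169 = 110821656163/46217360199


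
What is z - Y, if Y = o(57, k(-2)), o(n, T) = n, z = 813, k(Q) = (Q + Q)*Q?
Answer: 756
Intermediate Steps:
k(Q) = 2*Q**2 (k(Q) = (2*Q)*Q = 2*Q**2)
Y = 57
z - Y = 813 - 1*57 = 813 - 57 = 756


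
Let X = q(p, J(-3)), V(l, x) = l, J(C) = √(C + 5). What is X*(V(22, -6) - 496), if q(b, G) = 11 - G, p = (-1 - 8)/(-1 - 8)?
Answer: -5214 + 474*√2 ≈ -4543.7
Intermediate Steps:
J(C) = √(5 + C)
p = 1 (p = -9/(-9) = -9*(-⅑) = 1)
X = 11 - √2 (X = 11 - √(5 - 3) = 11 - √2 ≈ 9.5858)
X*(V(22, -6) - 496) = (11 - √2)*(22 - 496) = (11 - √2)*(-474) = -5214 + 474*√2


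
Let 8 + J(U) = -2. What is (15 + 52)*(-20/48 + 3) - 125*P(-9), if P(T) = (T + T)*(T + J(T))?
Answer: -510923/12 ≈ -42577.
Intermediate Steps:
J(U) = -10 (J(U) = -8 - 2 = -10)
P(T) = 2*T*(-10 + T) (P(T) = (T + T)*(T - 10) = (2*T)*(-10 + T) = 2*T*(-10 + T))
(15 + 52)*(-20/48 + 3) - 125*P(-9) = (15 + 52)*(-20/48 + 3) - 250*(-9)*(-10 - 9) = 67*(-20*1/48 + 3) - 250*(-9)*(-19) = 67*(-5/12 + 3) - 125*342 = 67*(31/12) - 42750 = 2077/12 - 42750 = -510923/12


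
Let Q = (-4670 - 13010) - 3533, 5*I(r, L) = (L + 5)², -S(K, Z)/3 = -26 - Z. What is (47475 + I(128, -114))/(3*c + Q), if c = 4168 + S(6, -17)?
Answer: -62314/10785 ≈ -5.7778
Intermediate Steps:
S(K, Z) = 78 + 3*Z (S(K, Z) = -3*(-26 - Z) = 78 + 3*Z)
I(r, L) = (5 + L)²/5 (I(r, L) = (L + 5)²/5 = (5 + L)²/5)
Q = -21213 (Q = -17680 - 3533 = -21213)
c = 4195 (c = 4168 + (78 + 3*(-17)) = 4168 + (78 - 51) = 4168 + 27 = 4195)
(47475 + I(128, -114))/(3*c + Q) = (47475 + (5 - 114)²/5)/(3*4195 - 21213) = (47475 + (⅕)*(-109)²)/(12585 - 21213) = (47475 + (⅕)*11881)/(-8628) = (47475 + 11881/5)*(-1/8628) = (249256/5)*(-1/8628) = -62314/10785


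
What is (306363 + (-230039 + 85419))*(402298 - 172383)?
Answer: 37187141845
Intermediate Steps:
(306363 + (-230039 + 85419))*(402298 - 172383) = (306363 - 144620)*229915 = 161743*229915 = 37187141845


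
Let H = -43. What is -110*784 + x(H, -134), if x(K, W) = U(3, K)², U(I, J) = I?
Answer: -86231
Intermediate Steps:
x(K, W) = 9 (x(K, W) = 3² = 9)
-110*784 + x(H, -134) = -110*784 + 9 = -86240 + 9 = -86231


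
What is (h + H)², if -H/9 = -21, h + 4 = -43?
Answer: 20164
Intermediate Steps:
h = -47 (h = -4 - 43 = -47)
H = 189 (H = -9*(-21) = 189)
(h + H)² = (-47 + 189)² = 142² = 20164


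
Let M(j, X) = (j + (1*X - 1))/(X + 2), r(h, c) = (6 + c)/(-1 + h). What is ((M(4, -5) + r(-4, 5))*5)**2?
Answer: 529/9 ≈ 58.778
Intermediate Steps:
r(h, c) = (6 + c)/(-1 + h)
M(j, X) = (-1 + X + j)/(2 + X) (M(j, X) = (j + (X - 1))/(2 + X) = (j + (-1 + X))/(2 + X) = (-1 + X + j)/(2 + X))
((M(4, -5) + r(-4, 5))*5)**2 = (((-1 - 5 + 4)/(2 - 5) + (6 + 5)/(-1 - 4))*5)**2 = ((-2/(-3) + 11/(-5))*5)**2 = ((-1/3*(-2) - 1/5*11)*5)**2 = ((2/3 - 11/5)*5)**2 = (-23/15*5)**2 = (-23/3)**2 = 529/9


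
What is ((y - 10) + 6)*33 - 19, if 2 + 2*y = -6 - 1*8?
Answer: -415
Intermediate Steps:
y = -8 (y = -1 + (-6 - 1*8)/2 = -1 + (-6 - 8)/2 = -1 + (½)*(-14) = -1 - 7 = -8)
((y - 10) + 6)*33 - 19 = ((-8 - 10) + 6)*33 - 19 = (-18 + 6)*33 - 19 = -12*33 - 19 = -396 - 19 = -415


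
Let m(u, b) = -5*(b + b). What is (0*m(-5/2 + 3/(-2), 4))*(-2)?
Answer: 0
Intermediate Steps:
m(u, b) = -10*b
(0*m(-5/2 + 3/(-2), 4))*(-2) = (0*(-10*4))*(-2) = (0*(-40))*(-2) = 0*(-2) = 0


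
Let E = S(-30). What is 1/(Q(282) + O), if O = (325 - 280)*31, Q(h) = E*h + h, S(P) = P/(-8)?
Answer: 2/5469 ≈ 0.00036570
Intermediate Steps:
S(P) = -P/8 (S(P) = P*(-⅛) = -P/8)
E = 15/4 (E = -⅛*(-30) = 15/4 ≈ 3.7500)
Q(h) = 19*h/4 (Q(h) = 15*h/4 + h = 19*h/4)
O = 1395 (O = 45*31 = 1395)
1/(Q(282) + O) = 1/((19/4)*282 + 1395) = 1/(2679/2 + 1395) = 1/(5469/2) = 2/5469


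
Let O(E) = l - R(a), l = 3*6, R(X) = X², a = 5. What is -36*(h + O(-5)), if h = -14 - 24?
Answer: 1620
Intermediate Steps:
h = -38
l = 18
O(E) = -7 (O(E) = 18 - 1*5² = 18 - 1*25 = 18 - 25 = -7)
-36*(h + O(-5)) = -36*(-38 - 7) = -36*(-45) = 1620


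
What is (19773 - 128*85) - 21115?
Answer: -12222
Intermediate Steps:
(19773 - 128*85) - 21115 = (19773 - 10880) - 21115 = 8893 - 21115 = -12222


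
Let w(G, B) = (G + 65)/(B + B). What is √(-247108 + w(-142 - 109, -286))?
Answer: I*√20212419370/286 ≈ 497.1*I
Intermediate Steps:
w(G, B) = (65 + G)/(2*B) (w(G, B) = (65 + G)/((2*B)) = (65 + G)*(1/(2*B)) = (65 + G)/(2*B))
√(-247108 + w(-142 - 109, -286)) = √(-247108 + (½)*(65 + (-142 - 109))/(-286)) = √(-247108 + (½)*(-1/286)*(65 - 251)) = √(-247108 + (½)*(-1/286)*(-186)) = √(-247108 + 93/286) = √(-70672795/286) = I*√20212419370/286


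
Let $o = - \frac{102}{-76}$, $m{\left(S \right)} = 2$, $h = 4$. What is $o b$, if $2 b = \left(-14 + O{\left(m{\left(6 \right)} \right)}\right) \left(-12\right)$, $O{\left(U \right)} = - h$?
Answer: $\frac{2754}{19} \approx 144.95$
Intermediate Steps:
$O{\left(U \right)} = -4$ ($O{\left(U \right)} = \left(-1\right) 4 = -4$)
$b = 108$ ($b = \frac{\left(-14 - 4\right) \left(-12\right)}{2} = \frac{\left(-18\right) \left(-12\right)}{2} = \frac{1}{2} \cdot 216 = 108$)
$o = \frac{51}{38}$ ($o = \left(-102\right) \left(- \frac{1}{76}\right) = \frac{51}{38} \approx 1.3421$)
$o b = \frac{51}{38} \cdot 108 = \frac{2754}{19}$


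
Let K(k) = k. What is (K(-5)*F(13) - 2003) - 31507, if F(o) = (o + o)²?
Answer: -36890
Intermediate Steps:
F(o) = 4*o² (F(o) = (2*o)² = 4*o²)
(K(-5)*F(13) - 2003) - 31507 = (-20*13² - 2003) - 31507 = (-20*169 - 2003) - 31507 = (-5*676 - 2003) - 31507 = (-3380 - 2003) - 31507 = -5383 - 31507 = -36890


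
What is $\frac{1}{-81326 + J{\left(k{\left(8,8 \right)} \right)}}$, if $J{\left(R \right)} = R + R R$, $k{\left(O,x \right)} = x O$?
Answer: $- \frac{1}{77166} \approx -1.2959 \cdot 10^{-5}$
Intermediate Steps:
$k{\left(O,x \right)} = O x$
$J{\left(R \right)} = R + R^{2}$
$\frac{1}{-81326 + J{\left(k{\left(8,8 \right)} \right)}} = \frac{1}{-81326 + 8 \cdot 8 \left(1 + 8 \cdot 8\right)} = \frac{1}{-81326 + 64 \left(1 + 64\right)} = \frac{1}{-81326 + 64 \cdot 65} = \frac{1}{-81326 + 4160} = \frac{1}{-77166} = - \frac{1}{77166}$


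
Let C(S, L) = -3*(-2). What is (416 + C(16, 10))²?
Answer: 178084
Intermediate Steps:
C(S, L) = 6
(416 + C(16, 10))² = (416 + 6)² = 422² = 178084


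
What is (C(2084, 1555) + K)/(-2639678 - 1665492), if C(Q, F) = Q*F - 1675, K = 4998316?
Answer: -8237261/4305170 ≈ -1.9133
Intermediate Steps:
C(Q, F) = -1675 + F*Q (C(Q, F) = F*Q - 1675 = -1675 + F*Q)
(C(2084, 1555) + K)/(-2639678 - 1665492) = ((-1675 + 1555*2084) + 4998316)/(-2639678 - 1665492) = ((-1675 + 3240620) + 4998316)/(-4305170) = (3238945 + 4998316)*(-1/4305170) = 8237261*(-1/4305170) = -8237261/4305170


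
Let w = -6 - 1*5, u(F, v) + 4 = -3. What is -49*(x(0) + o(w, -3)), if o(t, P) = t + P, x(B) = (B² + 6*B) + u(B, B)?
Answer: 1029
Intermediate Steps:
u(F, v) = -7 (u(F, v) = -4 - 3 = -7)
x(B) = -7 + B² + 6*B (x(B) = (B² + 6*B) - 7 = -7 + B² + 6*B)
w = -11 (w = -6 - 5 = -11)
o(t, P) = P + t
-49*(x(0) + o(w, -3)) = -49*((-7 + 0² + 6*0) + (-3 - 11)) = -49*((-7 + 0 + 0) - 14) = -49*(-7 - 14) = -49*(-21) = 1029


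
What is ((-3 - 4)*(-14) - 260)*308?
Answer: -49896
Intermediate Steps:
((-3 - 4)*(-14) - 260)*308 = (-7*(-14) - 260)*308 = (98 - 260)*308 = -162*308 = -49896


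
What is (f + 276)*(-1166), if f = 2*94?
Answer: -541024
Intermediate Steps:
f = 188
(f + 276)*(-1166) = (188 + 276)*(-1166) = 464*(-1166) = -541024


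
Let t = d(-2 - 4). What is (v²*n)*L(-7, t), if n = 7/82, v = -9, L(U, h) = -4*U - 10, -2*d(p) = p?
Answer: 5103/41 ≈ 124.46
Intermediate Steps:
d(p) = -p/2
t = 3 (t = -(-2 - 4)/2 = -½*(-6) = 3)
L(U, h) = -10 - 4*U
n = 7/82 (n = 7*(1/82) = 7/82 ≈ 0.085366)
(v²*n)*L(-7, t) = ((-9)²*(7/82))*(-10 - 4*(-7)) = (81*(7/82))*(-10 + 28) = (567/82)*18 = 5103/41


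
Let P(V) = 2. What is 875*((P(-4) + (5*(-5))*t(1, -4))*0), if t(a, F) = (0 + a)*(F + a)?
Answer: 0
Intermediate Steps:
t(a, F) = a*(F + a)
875*((P(-4) + (5*(-5))*t(1, -4))*0) = 875*((2 + (5*(-5))*(1*(-4 + 1)))*0) = 875*((2 - 25*(-3))*0) = 875*((2 + 75)*0) = 875*(77*0) = 875*0 = 0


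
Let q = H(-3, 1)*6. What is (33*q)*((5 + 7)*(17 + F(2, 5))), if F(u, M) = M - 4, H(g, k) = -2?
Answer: -85536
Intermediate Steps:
F(u, M) = -4 + M
q = -12 (q = -2*6 = -12)
(33*q)*((5 + 7)*(17 + F(2, 5))) = (33*(-12))*((5 + 7)*(17 + (-4 + 5))) = -4752*(17 + 1) = -4752*18 = -396*216 = -85536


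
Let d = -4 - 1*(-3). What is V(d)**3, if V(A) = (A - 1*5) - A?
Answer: -125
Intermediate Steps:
d = -1 (d = -4 + 3 = -1)
V(A) = -5 (V(A) = (A - 5) - A = (-5 + A) - A = -5)
V(d)**3 = (-5)**3 = -125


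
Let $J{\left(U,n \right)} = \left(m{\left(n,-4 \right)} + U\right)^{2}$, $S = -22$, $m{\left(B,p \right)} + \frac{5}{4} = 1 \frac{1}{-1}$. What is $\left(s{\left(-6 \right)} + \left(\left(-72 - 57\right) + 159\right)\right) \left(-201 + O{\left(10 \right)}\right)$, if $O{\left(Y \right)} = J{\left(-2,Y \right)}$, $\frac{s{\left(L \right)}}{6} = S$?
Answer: $\frac{149277}{8} \approx 18660.0$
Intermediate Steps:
$m{\left(B,p \right)} = - \frac{9}{4}$ ($m{\left(B,p \right)} = - \frac{5}{4} + 1 \frac{1}{-1} = - \frac{5}{4} + 1 \left(-1\right) = - \frac{5}{4} - 1 = - \frac{9}{4}$)
$s{\left(L \right)} = -132$ ($s{\left(L \right)} = 6 \left(-22\right) = -132$)
$J{\left(U,n \right)} = \left(- \frac{9}{4} + U\right)^{2}$
$O{\left(Y \right)} = \frac{289}{16}$ ($O{\left(Y \right)} = \frac{\left(-9 + 4 \left(-2\right)\right)^{2}}{16} = \frac{\left(-9 - 8\right)^{2}}{16} = \frac{\left(-17\right)^{2}}{16} = \frac{1}{16} \cdot 289 = \frac{289}{16}$)
$\left(s{\left(-6 \right)} + \left(\left(-72 - 57\right) + 159\right)\right) \left(-201 + O{\left(10 \right)}\right) = \left(-132 + \left(\left(-72 - 57\right) + 159\right)\right) \left(-201 + \frac{289}{16}\right) = \left(-132 + \left(-129 + 159\right)\right) \left(- \frac{2927}{16}\right) = \left(-132 + 30\right) \left(- \frac{2927}{16}\right) = \left(-102\right) \left(- \frac{2927}{16}\right) = \frac{149277}{8}$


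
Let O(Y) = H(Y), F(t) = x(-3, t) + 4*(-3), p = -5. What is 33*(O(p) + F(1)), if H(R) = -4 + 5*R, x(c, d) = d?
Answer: -1320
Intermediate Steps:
F(t) = -12 + t (F(t) = t + 4*(-3) = t - 12 = -12 + t)
O(Y) = -4 + 5*Y
33*(O(p) + F(1)) = 33*((-4 + 5*(-5)) + (-12 + 1)) = 33*((-4 - 25) - 11) = 33*(-29 - 11) = 33*(-40) = -1320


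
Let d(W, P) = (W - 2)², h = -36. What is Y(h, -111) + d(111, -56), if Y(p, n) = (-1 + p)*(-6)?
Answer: 12103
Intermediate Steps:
Y(p, n) = 6 - 6*p
d(W, P) = (-2 + W)²
Y(h, -111) + d(111, -56) = (6 - 6*(-36)) + (-2 + 111)² = (6 + 216) + 109² = 222 + 11881 = 12103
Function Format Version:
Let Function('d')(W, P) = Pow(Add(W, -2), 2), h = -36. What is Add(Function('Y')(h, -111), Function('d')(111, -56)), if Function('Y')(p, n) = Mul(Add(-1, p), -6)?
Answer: 12103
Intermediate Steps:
Function('Y')(p, n) = Add(6, Mul(-6, p))
Function('d')(W, P) = Pow(Add(-2, W), 2)
Add(Function('Y')(h, -111), Function('d')(111, -56)) = Add(Add(6, Mul(-6, -36)), Pow(Add(-2, 111), 2)) = Add(Add(6, 216), Pow(109, 2)) = Add(222, 11881) = 12103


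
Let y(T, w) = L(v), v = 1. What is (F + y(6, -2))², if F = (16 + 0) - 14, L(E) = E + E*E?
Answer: 16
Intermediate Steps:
L(E) = E + E²
y(T, w) = 2 (y(T, w) = 1*(1 + 1) = 1*2 = 2)
F = 2 (F = 16 - 14 = 2)
(F + y(6, -2))² = (2 + 2)² = 4² = 16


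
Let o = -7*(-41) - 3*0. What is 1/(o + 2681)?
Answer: 1/2968 ≈ 0.00033693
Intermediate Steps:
o = 287 (o = 287 + 0 = 287)
1/(o + 2681) = 1/(287 + 2681) = 1/2968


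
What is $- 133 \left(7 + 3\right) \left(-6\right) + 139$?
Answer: $8119$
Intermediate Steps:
$- 133 \left(7 + 3\right) \left(-6\right) + 139 = - 133 \cdot 10 \left(-6\right) + 139 = \left(-133\right) \left(-60\right) + 139 = 7980 + 139 = 8119$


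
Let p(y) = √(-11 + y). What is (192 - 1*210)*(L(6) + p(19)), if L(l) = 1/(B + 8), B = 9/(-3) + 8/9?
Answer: -162/53 - 36*√2 ≈ -53.968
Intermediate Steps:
B = -19/9 (B = 9*(-⅓) + 8*(⅑) = -3 + 8/9 = -19/9 ≈ -2.1111)
L(l) = 9/53 (L(l) = 1/(-19/9 + 8) = 1/(53/9) = 9/53)
(192 - 1*210)*(L(6) + p(19)) = (192 - 1*210)*(9/53 + √(-11 + 19)) = (192 - 210)*(9/53 + √8) = -18*(9/53 + 2*√2) = -162/53 - 36*√2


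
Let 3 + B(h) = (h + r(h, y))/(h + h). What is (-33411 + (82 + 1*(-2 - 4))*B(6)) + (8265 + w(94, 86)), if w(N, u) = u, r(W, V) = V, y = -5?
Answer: -75845/3 ≈ -25282.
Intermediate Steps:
B(h) = -3 + (-5 + h)/(2*h) (B(h) = -3 + (h - 5)/(h + h) = -3 + (-5 + h)/((2*h)) = -3 + (-5 + h)*(1/(2*h)) = -3 + (-5 + h)/(2*h))
(-33411 + (82 + 1*(-2 - 4))*B(6)) + (8265 + w(94, 86)) = (-33411 + (82 + 1*(-2 - 4))*((5/2)*(-1 - 1*6)/6)) + (8265 + 86) = (-33411 + (82 + 1*(-6))*((5/2)*(1/6)*(-1 - 6))) + 8351 = (-33411 + (82 - 6)*((5/2)*(1/6)*(-7))) + 8351 = (-33411 + 76*(-35/12)) + 8351 = (-33411 - 665/3) + 8351 = -100898/3 + 8351 = -75845/3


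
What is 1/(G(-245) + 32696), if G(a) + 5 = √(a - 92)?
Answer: 32691/1068701818 - I*√337/1068701818 ≈ 3.0589e-5 - 1.7177e-8*I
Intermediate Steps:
G(a) = -5 + √(-92 + a) (G(a) = -5 + √(a - 92) = -5 + √(-92 + a))
1/(G(-245) + 32696) = 1/((-5 + √(-92 - 245)) + 32696) = 1/((-5 + √(-337)) + 32696) = 1/((-5 + I*√337) + 32696) = 1/(32691 + I*√337)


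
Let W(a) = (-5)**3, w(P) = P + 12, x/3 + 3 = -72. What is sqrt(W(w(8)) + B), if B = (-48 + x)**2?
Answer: 2*sqrt(18601) ≈ 272.77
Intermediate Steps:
x = -225 (x = -9 + 3*(-72) = -9 - 216 = -225)
w(P) = 12 + P
B = 74529 (B = (-48 - 225)**2 = (-273)**2 = 74529)
W(a) = -125
sqrt(W(w(8)) + B) = sqrt(-125 + 74529) = sqrt(74404) = 2*sqrt(18601)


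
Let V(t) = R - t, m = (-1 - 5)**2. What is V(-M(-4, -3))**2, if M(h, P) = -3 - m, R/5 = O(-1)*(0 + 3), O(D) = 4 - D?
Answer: 1296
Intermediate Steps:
R = 75 (R = 5*((4 - 1*(-1))*(0 + 3)) = 5*((4 + 1)*3) = 5*(5*3) = 5*15 = 75)
m = 36 (m = (-6)**2 = 36)
M(h, P) = -39 (M(h, P) = -3 - 1*36 = -3 - 36 = -39)
V(t) = 75 - t
V(-M(-4, -3))**2 = (75 - (-1)*(-39))**2 = (75 - 1*39)**2 = (75 - 39)**2 = 36**2 = 1296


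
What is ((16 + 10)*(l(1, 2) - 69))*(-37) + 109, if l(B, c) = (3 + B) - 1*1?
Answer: 63601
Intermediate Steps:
l(B, c) = 2 + B (l(B, c) = (3 + B) - 1 = 2 + B)
((16 + 10)*(l(1, 2) - 69))*(-37) + 109 = ((16 + 10)*((2 + 1) - 69))*(-37) + 109 = (26*(3 - 69))*(-37) + 109 = (26*(-66))*(-37) + 109 = -1716*(-37) + 109 = 63492 + 109 = 63601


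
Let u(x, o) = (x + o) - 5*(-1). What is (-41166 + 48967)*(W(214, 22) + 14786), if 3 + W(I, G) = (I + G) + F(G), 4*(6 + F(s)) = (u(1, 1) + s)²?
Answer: 475026293/4 ≈ 1.1876e+8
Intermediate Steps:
u(x, o) = 5 + o + x (u(x, o) = (o + x) + 5 = 5 + o + x)
F(s) = -6 + (7 + s)²/4 (F(s) = -6 + ((5 + 1 + 1) + s)²/4 = -6 + (7 + s)²/4)
W(I, G) = -9 + G + I + (7 + G)²/4 (W(I, G) = -3 + ((I + G) + (-6 + (7 + G)²/4)) = -3 + ((G + I) + (-6 + (7 + G)²/4)) = -3 + (-6 + G + I + (7 + G)²/4) = -9 + G + I + (7 + G)²/4)
(-41166 + 48967)*(W(214, 22) + 14786) = (-41166 + 48967)*((-9 + 22 + 214 + (7 + 22)²/4) + 14786) = 7801*((-9 + 22 + 214 + (¼)*29²) + 14786) = 7801*((-9 + 22 + 214 + (¼)*841) + 14786) = 7801*((-9 + 22 + 214 + 841/4) + 14786) = 7801*(1749/4 + 14786) = 7801*(60893/4) = 475026293/4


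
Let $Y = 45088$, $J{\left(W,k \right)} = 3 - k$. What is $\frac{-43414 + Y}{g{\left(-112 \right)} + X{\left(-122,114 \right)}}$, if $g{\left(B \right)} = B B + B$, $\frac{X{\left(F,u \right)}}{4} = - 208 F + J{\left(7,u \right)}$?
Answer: $\frac{837}{56746} \approx 0.01475$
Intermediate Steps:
$X{\left(F,u \right)} = 12 - 832 F - 4 u$ ($X{\left(F,u \right)} = 4 \left(- 208 F - \left(-3 + u\right)\right) = 4 \left(3 - u - 208 F\right) = 12 - 832 F - 4 u$)
$g{\left(B \right)} = B + B^{2}$ ($g{\left(B \right)} = B^{2} + B = B + B^{2}$)
$\frac{-43414 + Y}{g{\left(-112 \right)} + X{\left(-122,114 \right)}} = \frac{-43414 + 45088}{- 112 \left(1 - 112\right) - -101060} = \frac{1674}{\left(-112\right) \left(-111\right) + \left(12 + 101504 - 456\right)} = \frac{1674}{12432 + 101060} = \frac{1674}{113492} = 1674 \cdot \frac{1}{113492} = \frac{837}{56746}$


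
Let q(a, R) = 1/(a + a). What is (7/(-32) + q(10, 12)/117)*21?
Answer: -28609/6240 ≈ -4.5848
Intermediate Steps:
q(a, R) = 1/(2*a)
(7/(-32) + q(10, 12)/117)*21 = (7/(-32) + ((½)/10)/117)*21 = (7*(-1/32) + ((½)*(⅒))*(1/117))*21 = (-7/32 + (1/20)*(1/117))*21 = (-7/32 + 1/2340)*21 = -4087/18720*21 = -28609/6240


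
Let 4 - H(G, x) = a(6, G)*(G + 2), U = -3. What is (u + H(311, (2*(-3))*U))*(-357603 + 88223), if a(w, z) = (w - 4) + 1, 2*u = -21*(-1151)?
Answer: -3003721690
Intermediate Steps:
u = 24171/2 (u = (-21*(-1151))/2 = (½)*24171 = 24171/2 ≈ 12086.)
a(w, z) = -3 + w (a(w, z) = (-4 + w) + 1 = -3 + w)
H(G, x) = -2 - 3*G (H(G, x) = 4 - (-3 + 6)*(G + 2) = 4 - 3*(2 + G) = 4 - (6 + 3*G) = 4 + (-6 - 3*G) = -2 - 3*G)
(u + H(311, (2*(-3))*U))*(-357603 + 88223) = (24171/2 + (-2 - 3*311))*(-357603 + 88223) = (24171/2 + (-2 - 933))*(-269380) = (24171/2 - 935)*(-269380) = (22301/2)*(-269380) = -3003721690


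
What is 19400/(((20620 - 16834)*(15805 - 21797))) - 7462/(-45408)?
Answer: 584721763/3576780592 ≈ 0.16348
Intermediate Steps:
19400/(((20620 - 16834)*(15805 - 21797))) - 7462/(-45408) = 19400/((3786*(-5992))) - 7462*(-1/45408) = 19400/(-22685712) + 3731/22704 = 19400*(-1/22685712) + 3731/22704 = -2425/2835714 + 3731/22704 = 584721763/3576780592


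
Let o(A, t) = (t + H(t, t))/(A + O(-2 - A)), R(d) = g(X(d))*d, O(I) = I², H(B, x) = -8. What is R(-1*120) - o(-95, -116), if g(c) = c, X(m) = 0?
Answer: 62/4277 ≈ 0.014496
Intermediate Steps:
R(d) = 0 (R(d) = 0*d = 0)
o(A, t) = (-8 + t)/(A + (-2 - A)²) (o(A, t) = (t - 8)/(A + (-2 - A)²) = (-8 + t)/(A + (-2 - A)²))
R(-1*120) - o(-95, -116) = 0 - (-8 - 116)/(-95 + (2 - 95)²) = 0 - (-124)/(-95 + (-93)²) = 0 - (-124)/(-95 + 8649) = 0 - (-124)/8554 = 0 - 1*(-62/4277) = 0 + 62/4277 = 62/4277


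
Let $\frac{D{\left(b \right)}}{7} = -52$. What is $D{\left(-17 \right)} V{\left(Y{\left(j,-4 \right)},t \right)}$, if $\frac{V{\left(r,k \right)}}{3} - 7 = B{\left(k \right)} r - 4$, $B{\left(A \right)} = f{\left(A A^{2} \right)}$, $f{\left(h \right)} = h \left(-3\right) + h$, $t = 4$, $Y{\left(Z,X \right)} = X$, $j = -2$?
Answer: $-562380$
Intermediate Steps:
$D{\left(b \right)} = -364$ ($D{\left(b \right)} = 7 \left(-52\right) = -364$)
$f{\left(h \right)} = - 2 h$ ($f{\left(h \right)} = - 3 h + h = - 2 h$)
$B{\left(A \right)} = - 2 A^{3}$ ($B{\left(A \right)} = - 2 A A^{2} = - 2 A^{3}$)
$V{\left(r,k \right)} = 9 - 6 r k^{3}$ ($V{\left(r,k \right)} = 21 + 3 \left(- 2 k^{3} r - 4\right) = 21 + 3 \left(- 2 r k^{3} - 4\right) = 21 + 3 \left(-4 - 2 r k^{3}\right) = 21 - \left(12 + 6 r k^{3}\right) = 9 - 6 r k^{3}$)
$D{\left(-17 \right)} V{\left(Y{\left(j,-4 \right)},t \right)} = - 364 \left(9 - - 24 \cdot 4^{3}\right) = - 364 \left(9 - \left(-24\right) 64\right) = - 364 \left(9 + 1536\right) = \left(-364\right) 1545 = -562380$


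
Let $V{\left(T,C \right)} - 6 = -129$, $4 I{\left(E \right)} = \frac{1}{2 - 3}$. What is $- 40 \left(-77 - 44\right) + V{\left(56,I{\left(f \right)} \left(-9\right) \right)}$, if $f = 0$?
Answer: $4717$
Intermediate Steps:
$I{\left(E \right)} = - \frac{1}{4}$ ($I{\left(E \right)} = \frac{1}{4 \left(2 - 3\right)} = \frac{1}{4 \left(-1\right)} = \frac{1}{4} \left(-1\right) = - \frac{1}{4}$)
$V{\left(T,C \right)} = -123$ ($V{\left(T,C \right)} = 6 - 129 = -123$)
$- 40 \left(-77 - 44\right) + V{\left(56,I{\left(f \right)} \left(-9\right) \right)} = - 40 \left(-77 - 44\right) - 123 = \left(-40\right) \left(-121\right) - 123 = 4840 - 123 = 4717$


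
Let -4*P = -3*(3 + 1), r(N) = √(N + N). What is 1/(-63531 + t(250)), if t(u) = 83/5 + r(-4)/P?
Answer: -3572685/226916944214 - 75*I*√2/453833888428 ≈ -1.5744e-5 - 2.3371e-10*I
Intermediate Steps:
r(N) = √2*√N (r(N) = √(2*N) = √2*√N)
P = 3 (P = -(-3)*(3 + 1)/4 = -(-3)*4/4 = -¼*(-12) = 3)
t(u) = 83/5 + 2*I*√2/3 (t(u) = 83/5 + (√2*√(-4))/3 = 83*(⅕) + (√2*(2*I))*(⅓) = 83/5 + (2*I*√2)*(⅓) = 83/5 + 2*I*√2/3)
1/(-63531 + t(250)) = 1/(-63531 + (83/5 + 2*I*√2/3)) = 1/(-317572/5 + 2*I*√2/3)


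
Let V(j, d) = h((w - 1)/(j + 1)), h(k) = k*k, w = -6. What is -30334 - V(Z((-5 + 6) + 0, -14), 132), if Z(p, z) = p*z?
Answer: -5126495/169 ≈ -30334.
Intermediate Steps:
h(k) = k**2
V(j, d) = 49/(1 + j)**2 (V(j, d) = ((-6 - 1)/(j + 1))**2 = (-7/(1 + j))**2 = 49/(1 + j)**2)
-30334 - V(Z((-5 + 6) + 0, -14), 132) = -30334 - 49/(1 + ((-5 + 6) + 0)*(-14))**2 = -30334 - 49/(1 + (1 + 0)*(-14))**2 = -30334 - 49/(1 + 1*(-14))**2 = -30334 - 49/(1 - 14)**2 = -30334 - 49/(-13)**2 = -30334 - 49/169 = -5126495/169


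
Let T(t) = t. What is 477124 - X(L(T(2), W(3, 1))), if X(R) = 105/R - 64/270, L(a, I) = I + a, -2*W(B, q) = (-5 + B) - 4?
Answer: 64408937/135 ≈ 4.7710e+5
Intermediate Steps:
W(B, q) = 9/2 - B/2 (W(B, q) = -((-5 + B) - 4)/2 = -(-9 + B)/2 = 9/2 - B/2)
X(R) = -32/135 + 105/R (X(R) = 105/R - 64*1/270 = 105/R - 32/135 = -32/135 + 105/R)
477124 - X(L(T(2), W(3, 1))) = 477124 - (-32/135 + 105/((9/2 - ½*3) + 2)) = 477124 - (-32/135 + 105/((9/2 - 3/2) + 2)) = 477124 - (-32/135 + 105/(3 + 2)) = 477124 - (-32/135 + 105/5) = 477124 - (-32/135 + 105*(⅕)) = 477124 - (-32/135 + 21) = 477124 - 1*2803/135 = 477124 - 2803/135 = 64408937/135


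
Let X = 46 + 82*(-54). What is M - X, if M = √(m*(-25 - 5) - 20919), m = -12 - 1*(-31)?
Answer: 4382 + I*√21489 ≈ 4382.0 + 146.59*I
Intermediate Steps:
X = -4382 (X = 46 - 4428 = -4382)
m = 19 (m = -12 + 31 = 19)
M = I*√21489 (M = √(19*(-25 - 5) - 20919) = √(19*(-30) - 20919) = √(-570 - 20919) = √(-21489) = I*√21489 ≈ 146.59*I)
M - X = I*√21489 - 1*(-4382) = I*√21489 + 4382 = 4382 + I*√21489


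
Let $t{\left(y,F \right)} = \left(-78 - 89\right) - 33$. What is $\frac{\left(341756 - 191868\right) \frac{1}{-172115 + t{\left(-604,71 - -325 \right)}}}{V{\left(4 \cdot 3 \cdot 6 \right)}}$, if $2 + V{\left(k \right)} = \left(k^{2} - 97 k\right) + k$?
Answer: $\frac{74944}{149052475} \approx 0.0005028$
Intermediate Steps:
$t{\left(y,F \right)} = -200$ ($t{\left(y,F \right)} = -167 - 33 = -200$)
$V{\left(k \right)} = -2 + k^{2} - 96 k$ ($V{\left(k \right)} = -2 + \left(\left(k^{2} - 97 k\right) + k\right) = -2 + \left(k^{2} - 96 k\right) = -2 + k^{2} - 96 k$)
$\frac{\left(341756 - 191868\right) \frac{1}{-172115 + t{\left(-604,71 - -325 \right)}}}{V{\left(4 \cdot 3 \cdot 6 \right)}} = \frac{\left(341756 - 191868\right) \frac{1}{-172115 - 200}}{-2 + \left(4 \cdot 3 \cdot 6\right)^{2} - 96 \cdot 4 \cdot 3 \cdot 6} = \frac{149888 \frac{1}{-172315}}{-2 + \left(12 \cdot 6\right)^{2} - 96 \cdot 12 \cdot 6} = \frac{149888 \left(- \frac{1}{172315}\right)}{-2 + 72^{2} - 6912} = - \frac{149888}{172315 \left(-2 + 5184 - 6912\right)} = - \frac{149888}{172315 \left(-1730\right)} = \left(- \frac{149888}{172315}\right) \left(- \frac{1}{1730}\right) = \frac{74944}{149052475}$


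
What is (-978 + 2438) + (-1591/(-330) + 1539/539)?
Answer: 23732329/16170 ≈ 1467.7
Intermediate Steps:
(-978 + 2438) + (-1591/(-330) + 1539/539) = 1460 + (-1591*(-1/330) + 1539*(1/539)) = 1460 + (1591/330 + 1539/539) = 1460 + 124129/16170 = 23732329/16170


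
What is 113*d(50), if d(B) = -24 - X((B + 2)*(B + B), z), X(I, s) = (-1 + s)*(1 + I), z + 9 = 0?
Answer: 5874418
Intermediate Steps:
z = -9 (z = -9 + 0 = -9)
X(I, s) = (1 + I)*(-1 + s)
d(B) = -14 + 20*B*(2 + B) (d(B) = -24 - (-1 - 9 - (B + 2)*(B + B) + ((B + 2)*(B + B))*(-9)) = -24 - (-1 - 9 - (2 + B)*2*B + ((2 + B)*(2*B))*(-9)) = -24 - (-1 - 9 - 2*B*(2 + B) + (2*B*(2 + B))*(-9)) = -24 - (-1 - 9 - 2*B*(2 + B) - 18*B*(2 + B)) = -24 - (-10 - 20*B*(2 + B)) = -24 + (10 + 20*B*(2 + B)) = -14 + 20*B*(2 + B))
113*d(50) = 113*(-14 + 20*50*(2 + 50)) = 113*(-14 + 20*50*52) = 113*(-14 + 52000) = 113*51986 = 5874418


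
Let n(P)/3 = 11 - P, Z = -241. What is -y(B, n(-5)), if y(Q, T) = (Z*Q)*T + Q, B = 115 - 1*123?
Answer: -92536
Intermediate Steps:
n(P) = 33 - 3*P (n(P) = 3*(11 - P) = 33 - 3*P)
B = -8 (B = 115 - 123 = -8)
y(Q, T) = Q - 241*Q*T (y(Q, T) = (-241*Q)*T + Q = -241*Q*T + Q = Q - 241*Q*T)
-y(B, n(-5)) = -(-8)*(1 - 241*(33 - 3*(-5))) = -(-8)*(1 - 241*(33 + 15)) = -(-8)*(1 - 241*48) = -(-8)*(1 - 11568) = -(-8)*(-11567) = -1*92536 = -92536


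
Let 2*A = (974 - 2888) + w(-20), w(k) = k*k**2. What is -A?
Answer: 4957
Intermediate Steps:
w(k) = k**3
A = -4957 (A = ((974 - 2888) + (-20)**3)/2 = (-1914 - 8000)/2 = (1/2)*(-9914) = -4957)
-A = -1*(-4957) = 4957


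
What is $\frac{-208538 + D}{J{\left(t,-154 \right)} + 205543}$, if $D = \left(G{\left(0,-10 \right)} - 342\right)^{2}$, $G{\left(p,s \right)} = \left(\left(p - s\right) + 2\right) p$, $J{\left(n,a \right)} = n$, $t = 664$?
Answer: $- \frac{91574}{206207} \approx -0.44409$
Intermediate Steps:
$G{\left(p,s \right)} = p \left(2 + p - s\right)$ ($G{\left(p,s \right)} = \left(2 + p - s\right) p = p \left(2 + p - s\right)$)
$D = 116964$ ($D = \left(0 \left(2 + 0 - -10\right) - 342\right)^{2} = \left(0 \left(2 + 0 + 10\right) - 342\right)^{2} = \left(0 \cdot 12 - 342\right)^{2} = \left(0 - 342\right)^{2} = \left(-342\right)^{2} = 116964$)
$\frac{-208538 + D}{J{\left(t,-154 \right)} + 205543} = \frac{-208538 + 116964}{664 + 205543} = - \frac{91574}{206207}$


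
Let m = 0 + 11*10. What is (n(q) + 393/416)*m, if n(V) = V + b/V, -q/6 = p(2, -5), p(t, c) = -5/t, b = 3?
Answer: 369391/208 ≈ 1775.9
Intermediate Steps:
q = 15 (q = -(-30)/2 = -6*(-5/2) = 15)
n(V) = V + 3/V
m = 110 (m = 0 + 110 = 110)
(n(q) + 393/416)*m = ((15 + 3/15) + 393/416)*110 = ((15 + 3*(1/15)) + 393*(1/416))*110 = ((15 + ⅕) + 393/416)*110 = (76/5 + 393/416)*110 = (33581/2080)*110 = 369391/208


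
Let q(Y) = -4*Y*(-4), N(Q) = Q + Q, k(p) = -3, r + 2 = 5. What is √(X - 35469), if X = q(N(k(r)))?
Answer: I*√35565 ≈ 188.59*I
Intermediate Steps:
r = 3 (r = -2 + 5 = 3)
N(Q) = 2*Q
q(Y) = 16*Y
X = -96 (X = 16*(2*(-3)) = 16*(-6) = -96)
√(X - 35469) = √(-96 - 35469) = √(-35565) = I*√35565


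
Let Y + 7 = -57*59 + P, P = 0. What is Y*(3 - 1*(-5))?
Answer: -26960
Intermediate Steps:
Y = -3370 (Y = -7 + (-57*59 + 0) = -7 + (-3363 + 0) = -7 - 3363 = -3370)
Y*(3 - 1*(-5)) = -3370*(3 - 1*(-5)) = -3370*(3 + 5) = -3370*8 = -26960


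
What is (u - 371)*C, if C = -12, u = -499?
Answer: 10440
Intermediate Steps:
(u - 371)*C = (-499 - 371)*(-12) = -870*(-12) = 10440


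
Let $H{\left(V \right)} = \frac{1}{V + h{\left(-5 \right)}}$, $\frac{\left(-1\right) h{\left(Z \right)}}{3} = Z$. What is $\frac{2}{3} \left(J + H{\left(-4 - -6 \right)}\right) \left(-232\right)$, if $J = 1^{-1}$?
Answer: $- \frac{2784}{17} \approx -163.76$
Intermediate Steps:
$h{\left(Z \right)} = - 3 Z$
$J = 1$
$H{\left(V \right)} = \frac{1}{15 + V}$ ($H{\left(V \right)} = \frac{1}{V - -15} = \frac{1}{V + 15} = \frac{1}{15 + V}$)
$\frac{2}{3} \left(J + H{\left(-4 - -6 \right)}\right) \left(-232\right) = \frac{2}{3} \left(1 + \frac{1}{15 - -2}\right) \left(-232\right) = 2 \cdot \frac{1}{3} \left(1 + \frac{1}{15 + \left(-4 + 6\right)}\right) \left(-232\right) = \frac{2 \left(1 + \frac{1}{15 + 2}\right)}{3} \left(-232\right) = \frac{2 \left(1 + \frac{1}{17}\right)}{3} \left(-232\right) = \frac{2}{3} \cdot \frac{18}{17} \left(-232\right) = \frac{12}{17} \left(-232\right) = - \frac{2784}{17}$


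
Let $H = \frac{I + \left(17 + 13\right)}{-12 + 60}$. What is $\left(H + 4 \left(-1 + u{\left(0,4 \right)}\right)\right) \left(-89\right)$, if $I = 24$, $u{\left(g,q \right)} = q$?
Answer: $- \frac{9345}{8} \approx -1168.1$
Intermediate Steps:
$H = \frac{9}{8}$ ($H = \frac{24 + \left(17 + 13\right)}{-12 + 60} = \frac{24 + 30}{48} = 54 \cdot \frac{1}{48} = \frac{9}{8} \approx 1.125$)
$\left(H + 4 \left(-1 + u{\left(0,4 \right)}\right)\right) \left(-89\right) = \left(\frac{9}{8} + 4 \left(-1 + 4\right)\right) \left(-89\right) = \left(\frac{9}{8} + 4 \cdot 3\right) \left(-89\right) = \left(\frac{9}{8} + 12\right) \left(-89\right) = \frac{105}{8} \left(-89\right) = - \frac{9345}{8}$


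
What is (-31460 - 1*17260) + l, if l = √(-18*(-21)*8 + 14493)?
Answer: -48720 + √17517 ≈ -48588.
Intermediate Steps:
l = √17517 (l = √(378*8 + 14493) = √(3024 + 14493) = √17517 ≈ 132.35)
(-31460 - 1*17260) + l = (-31460 - 1*17260) + √17517 = (-31460 - 17260) + √17517 = -48720 + √17517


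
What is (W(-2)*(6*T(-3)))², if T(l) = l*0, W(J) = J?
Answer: 0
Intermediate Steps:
T(l) = 0
(W(-2)*(6*T(-3)))² = (-12*0)² = (-2*0)² = 0² = 0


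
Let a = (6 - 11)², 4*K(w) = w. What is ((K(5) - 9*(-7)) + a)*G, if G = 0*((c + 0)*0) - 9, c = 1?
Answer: -3213/4 ≈ -803.25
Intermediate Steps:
K(w) = w/4
G = -9 (G = 0*((1 + 0)*0) - 9 = 0*(1*0) - 9 = 0*0 - 9 = 0 - 9 = -9)
a = 25 (a = (-5)² = 25)
((K(5) - 9*(-7)) + a)*G = (((¼)*5 - 9*(-7)) + 25)*(-9) = ((5/4 + 63) + 25)*(-9) = (257/4 + 25)*(-9) = (357/4)*(-9) = -3213/4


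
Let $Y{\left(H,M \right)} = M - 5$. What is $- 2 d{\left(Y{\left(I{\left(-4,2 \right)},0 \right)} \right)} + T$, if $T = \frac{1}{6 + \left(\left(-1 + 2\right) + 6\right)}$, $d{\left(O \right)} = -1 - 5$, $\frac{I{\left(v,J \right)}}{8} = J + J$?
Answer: $\frac{157}{13} \approx 12.077$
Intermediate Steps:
$I{\left(v,J \right)} = 16 J$ ($I{\left(v,J \right)} = 8 \left(J + J\right) = 8 \cdot 2 J = 16 J$)
$Y{\left(H,M \right)} = -5 + M$
$d{\left(O \right)} = -6$ ($d{\left(O \right)} = -1 - 5 = -6$)
$T = \frac{1}{13}$ ($T = \frac{1}{6 + \left(1 + 6\right)} = \frac{1}{6 + 7} = \frac{1}{13} \approx 0.076923$)
$- 2 d{\left(Y{\left(I{\left(-4,2 \right)},0 \right)} \right)} + T = \left(-2\right) \left(-6\right) + \frac{1}{13} = 12 + \frac{1}{13} = \frac{157}{13}$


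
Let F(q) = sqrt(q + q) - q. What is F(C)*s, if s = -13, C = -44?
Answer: -572 - 26*I*sqrt(22) ≈ -572.0 - 121.95*I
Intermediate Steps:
F(q) = -q + sqrt(2)*sqrt(q) (F(q) = sqrt(2*q) - q = sqrt(2)*sqrt(q) - q = -q + sqrt(2)*sqrt(q))
F(C)*s = (-1*(-44) + sqrt(2)*sqrt(-44))*(-13) = (44 + sqrt(2)*(2*I*sqrt(11)))*(-13) = (44 + 2*I*sqrt(22))*(-13) = -572 - 26*I*sqrt(22)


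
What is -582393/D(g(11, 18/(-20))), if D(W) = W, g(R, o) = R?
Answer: -582393/11 ≈ -52945.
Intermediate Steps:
-582393/D(g(11, 18/(-20))) = -582393/11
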